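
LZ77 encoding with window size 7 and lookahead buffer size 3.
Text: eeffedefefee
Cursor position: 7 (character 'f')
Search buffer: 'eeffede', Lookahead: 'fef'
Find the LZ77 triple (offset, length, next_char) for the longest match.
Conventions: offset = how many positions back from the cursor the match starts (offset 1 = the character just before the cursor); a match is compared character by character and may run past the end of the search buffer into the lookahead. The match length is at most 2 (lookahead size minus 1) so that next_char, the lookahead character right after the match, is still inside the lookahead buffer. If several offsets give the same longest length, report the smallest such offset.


Try each offset into the search buffer:
  offset=1 (pos 6, char 'e'): match length 0
  offset=2 (pos 5, char 'd'): match length 0
  offset=3 (pos 4, char 'e'): match length 0
  offset=4 (pos 3, char 'f'): match length 2
  offset=5 (pos 2, char 'f'): match length 1
  offset=6 (pos 1, char 'e'): match length 0
  offset=7 (pos 0, char 'e'): match length 0
Longest match has length 2 at offset 4.
next_char = character at position 7 + 2 = 9 -> 'f'

Best match: offset=4, length=2 (matching 'fe' starting at position 3)
LZ77 triple: (4, 2, 'f')


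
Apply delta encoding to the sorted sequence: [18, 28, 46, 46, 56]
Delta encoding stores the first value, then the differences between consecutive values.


First value: 18
Deltas:
  28 - 18 = 10
  46 - 28 = 18
  46 - 46 = 0
  56 - 46 = 10


Delta encoded: [18, 10, 18, 0, 10]


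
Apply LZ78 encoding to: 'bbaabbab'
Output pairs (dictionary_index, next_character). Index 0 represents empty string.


LZ78 encoding steps:
Dictionary: {0: ''}
Step 1: w='' (idx 0), next='b' -> output (0, 'b'), add 'b' as idx 1
Step 2: w='b' (idx 1), next='a' -> output (1, 'a'), add 'ba' as idx 2
Step 3: w='' (idx 0), next='a' -> output (0, 'a'), add 'a' as idx 3
Step 4: w='b' (idx 1), next='b' -> output (1, 'b'), add 'bb' as idx 4
Step 5: w='a' (idx 3), next='b' -> output (3, 'b'), add 'ab' as idx 5


Encoded: [(0, 'b'), (1, 'a'), (0, 'a'), (1, 'b'), (3, 'b')]


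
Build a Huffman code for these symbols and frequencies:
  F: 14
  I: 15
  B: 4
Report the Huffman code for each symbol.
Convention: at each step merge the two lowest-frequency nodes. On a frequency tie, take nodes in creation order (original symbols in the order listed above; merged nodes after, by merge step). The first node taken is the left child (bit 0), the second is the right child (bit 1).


Huffman tree construction:
Step 1: Merge B(4) + F(14) = 18
Step 2: Merge I(15) + (B+F)(18) = 33
Read each symbol's code off the tree from the root (left child = 0, right child = 1).

Codes:
  F: 11 (length 2)
  I: 0 (length 1)
  B: 10 (length 2)
Average code length: 51/33 = 1.5455 bits/symbol


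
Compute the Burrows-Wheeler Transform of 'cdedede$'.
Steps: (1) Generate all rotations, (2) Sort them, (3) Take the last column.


Rotations (sorted):
  0: $cdedede -> last char: e
  1: cdedede$ -> last char: $
  2: de$cdede -> last char: e
  3: dede$cde -> last char: e
  4: dedede$c -> last char: c
  5: e$cdeded -> last char: d
  6: ede$cded -> last char: d
  7: edede$cd -> last char: d


BWT = e$eecddd


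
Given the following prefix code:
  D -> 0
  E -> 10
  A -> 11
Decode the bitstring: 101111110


Decoding step by step:
Bits 10 -> E
Bits 11 -> A
Bits 11 -> A
Bits 11 -> A
Bits 0 -> D


Decoded message: EAAAD


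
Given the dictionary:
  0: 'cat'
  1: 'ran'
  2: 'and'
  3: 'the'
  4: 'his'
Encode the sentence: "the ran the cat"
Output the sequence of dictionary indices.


Look up each word in the dictionary:
  'the' -> 3
  'ran' -> 1
  'the' -> 3
  'cat' -> 0

Encoded: [3, 1, 3, 0]


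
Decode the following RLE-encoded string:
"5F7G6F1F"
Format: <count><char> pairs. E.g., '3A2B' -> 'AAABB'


Expanding each <count><char> pair:
  5F -> 'FFFFF'
  7G -> 'GGGGGGG'
  6F -> 'FFFFFF'
  1F -> 'F'

Decoded = FFFFFGGGGGGGFFFFFFF


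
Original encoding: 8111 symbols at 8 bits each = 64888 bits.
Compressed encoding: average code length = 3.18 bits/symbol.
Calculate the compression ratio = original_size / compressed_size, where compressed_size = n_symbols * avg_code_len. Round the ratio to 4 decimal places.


original_size = n_symbols * orig_bits = 8111 * 8 = 64888 bits
compressed_size = n_symbols * avg_code_len = 8111 * 3.18 = 25792.98 bits
ratio = original_size / compressed_size = 64888 / 25792.98 = 2.5157

Compression ratio = 2.5157


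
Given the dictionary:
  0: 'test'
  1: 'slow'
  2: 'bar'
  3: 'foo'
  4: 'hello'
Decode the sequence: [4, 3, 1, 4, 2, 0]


Look up each index in the dictionary:
  4 -> 'hello'
  3 -> 'foo'
  1 -> 'slow'
  4 -> 'hello'
  2 -> 'bar'
  0 -> 'test'

Decoded: "hello foo slow hello bar test"


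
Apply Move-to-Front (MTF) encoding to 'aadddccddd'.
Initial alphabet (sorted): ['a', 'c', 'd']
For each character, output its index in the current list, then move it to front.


MTF encoding:
'a': index 0 in ['a', 'c', 'd'] -> ['a', 'c', 'd']
'a': index 0 in ['a', 'c', 'd'] -> ['a', 'c', 'd']
'd': index 2 in ['a', 'c', 'd'] -> ['d', 'a', 'c']
'd': index 0 in ['d', 'a', 'c'] -> ['d', 'a', 'c']
'd': index 0 in ['d', 'a', 'c'] -> ['d', 'a', 'c']
'c': index 2 in ['d', 'a', 'c'] -> ['c', 'd', 'a']
'c': index 0 in ['c', 'd', 'a'] -> ['c', 'd', 'a']
'd': index 1 in ['c', 'd', 'a'] -> ['d', 'c', 'a']
'd': index 0 in ['d', 'c', 'a'] -> ['d', 'c', 'a']
'd': index 0 in ['d', 'c', 'a'] -> ['d', 'c', 'a']


Output: [0, 0, 2, 0, 0, 2, 0, 1, 0, 0]


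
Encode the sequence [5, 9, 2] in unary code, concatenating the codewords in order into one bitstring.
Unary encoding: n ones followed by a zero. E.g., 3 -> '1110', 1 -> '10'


Encode each number as n ones followed by a terminating 0:
  5 -> 111110 (6 bits)
  9 -> 1111111110 (10 bits)
  2 -> 110 (3 bits)
Total length = 6 + 10 + 3 = 19 bits.

Unary([5, 9, 2]) = 1111101111111110110 (19 bits)


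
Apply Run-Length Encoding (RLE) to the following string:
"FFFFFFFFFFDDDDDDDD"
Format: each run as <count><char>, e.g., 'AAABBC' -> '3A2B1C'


Scanning runs left to right:
  i=0: run of 'F' x 10 -> '10F'
  i=10: run of 'D' x 8 -> '8D'

RLE = 10F8D


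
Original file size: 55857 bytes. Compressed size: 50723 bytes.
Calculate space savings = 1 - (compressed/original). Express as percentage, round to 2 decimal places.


ratio = compressed/original = 50723/55857 = 0.908087
savings = 1 - ratio = 1 - 0.908087 = 0.091913
as a percentage: 0.091913 * 100 = 9.19%

Space savings = 1 - 50723/55857 = 9.19%


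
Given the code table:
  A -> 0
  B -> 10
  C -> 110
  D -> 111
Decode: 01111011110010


Decoding:
0 -> A
111 -> D
10 -> B
111 -> D
10 -> B
0 -> A
10 -> B


Result: ADBDBAB


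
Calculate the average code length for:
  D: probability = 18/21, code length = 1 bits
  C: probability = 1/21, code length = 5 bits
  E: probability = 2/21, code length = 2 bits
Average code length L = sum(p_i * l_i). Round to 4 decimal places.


Weighted contributions p_i * l_i:
  D: (18/21) * 1 = 18/21
  C: (1/21) * 5 = 5/21
  E: (2/21) * 2 = 4/21
Sum = (18 + 5 + 4)/21 = 27/21

L = 27/21 = 1.2857 bits/symbol


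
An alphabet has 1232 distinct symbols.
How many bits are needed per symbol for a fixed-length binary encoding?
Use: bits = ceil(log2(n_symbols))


log2(1232) = 10.2668
Bracket: 2^10 = 1024 < 1232 <= 2^11 = 2048
So ceil(log2(1232)) = 11

bits = ceil(log2(1232)) = ceil(10.2668) = 11 bits


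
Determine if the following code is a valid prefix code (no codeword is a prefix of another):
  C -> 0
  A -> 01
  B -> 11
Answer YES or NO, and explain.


Checking each pair (does one codeword prefix another?):
  C='0' vs A='01': prefix -- VIOLATION

NO -- this is NOT a valid prefix code. C (0) is a prefix of A (01).


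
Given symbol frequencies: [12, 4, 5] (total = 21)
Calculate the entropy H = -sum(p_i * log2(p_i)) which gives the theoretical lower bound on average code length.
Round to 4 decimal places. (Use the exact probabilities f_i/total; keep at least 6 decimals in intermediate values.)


Per-symbol terms -p_i * log2(p_i) with p_i = f_i/21:
  p = 12/21 = 0.571429: log2(p) = -0.807355, -p*log2(p) = 0.461346
  p = 4/21 = 0.190476: log2(p) = -2.392317, -p*log2(p) = 0.455680
  p = 5/21 = 0.238095: log2(p) = -2.070389, -p*log2(p) = 0.492950
H = 0.461346 + 0.455680 + 0.492950 = 1.409976

H = 1.41 bits/symbol


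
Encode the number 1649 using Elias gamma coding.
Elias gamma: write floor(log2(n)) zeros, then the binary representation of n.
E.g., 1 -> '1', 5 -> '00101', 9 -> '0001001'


num_bits = floor(log2(1649)) + 1 = 11
leading_zeros = num_bits - 1 = 10
binary(1649) = 11001110001

Elias gamma(1649) = '0000000000' + '11001110001' = 000000000011001110001 (21 bits)


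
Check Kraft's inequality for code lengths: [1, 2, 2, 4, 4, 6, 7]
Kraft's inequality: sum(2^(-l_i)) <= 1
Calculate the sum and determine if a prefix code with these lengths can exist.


Sum = 2^(-1) + 2^(-2) + 2^(-2) + 2^(-4) + 2^(-4) + 2^(-6) + 2^(-7)
    = 0.5 + 0.25 + 0.25 + 0.0625 + 0.0625 + 0.015625 + 0.0078125
    = 147/128 = 1.1484375
Since 1.1484375 > 1, Kraft's inequality is NOT satisfied.
A prefix code with these lengths CANNOT exist.

Kraft sum = 1.1484375. Not satisfied.


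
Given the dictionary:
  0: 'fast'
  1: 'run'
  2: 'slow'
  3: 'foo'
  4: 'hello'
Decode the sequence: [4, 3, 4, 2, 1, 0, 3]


Look up each index in the dictionary:
  4 -> 'hello'
  3 -> 'foo'
  4 -> 'hello'
  2 -> 'slow'
  1 -> 'run'
  0 -> 'fast'
  3 -> 'foo'

Decoded: "hello foo hello slow run fast foo"


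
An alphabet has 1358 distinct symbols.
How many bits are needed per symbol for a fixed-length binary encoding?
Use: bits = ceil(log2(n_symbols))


log2(1358) = 10.4073
Bracket: 2^10 = 1024 < 1358 <= 2^11 = 2048
So ceil(log2(1358)) = 11

bits = ceil(log2(1358)) = ceil(10.4073) = 11 bits


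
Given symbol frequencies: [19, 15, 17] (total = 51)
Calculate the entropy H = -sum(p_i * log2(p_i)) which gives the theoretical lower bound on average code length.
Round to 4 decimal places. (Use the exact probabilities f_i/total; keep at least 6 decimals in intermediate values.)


Per-symbol terms -p_i * log2(p_i) with p_i = f_i/51:
  p = 19/51 = 0.372549: log2(p) = -1.424498, -p*log2(p) = 0.530695
  p = 15/51 = 0.294118: log2(p) = -1.765535, -p*log2(p) = 0.519275
  p = 17/51 = 0.333333: log2(p) = -1.584963, -p*log2(p) = 0.528321
H = 0.530695 + 0.519275 + 0.528321 = 1.578291

H = 1.5783 bits/symbol


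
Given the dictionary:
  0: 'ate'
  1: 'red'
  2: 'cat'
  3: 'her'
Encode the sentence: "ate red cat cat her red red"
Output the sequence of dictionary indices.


Look up each word in the dictionary:
  'ate' -> 0
  'red' -> 1
  'cat' -> 2
  'cat' -> 2
  'her' -> 3
  'red' -> 1
  'red' -> 1

Encoded: [0, 1, 2, 2, 3, 1, 1]


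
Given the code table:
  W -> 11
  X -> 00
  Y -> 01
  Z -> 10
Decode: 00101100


Decoding:
00 -> X
10 -> Z
11 -> W
00 -> X


Result: XZWX


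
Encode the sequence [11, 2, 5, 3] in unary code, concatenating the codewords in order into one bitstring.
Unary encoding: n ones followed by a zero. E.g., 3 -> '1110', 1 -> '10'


Encode each number as n ones followed by a terminating 0:
  11 -> 111111111110 (12 bits)
  2 -> 110 (3 bits)
  5 -> 111110 (6 bits)
  3 -> 1110 (4 bits)
Total length = 12 + 3 + 6 + 4 = 25 bits.

Unary([11, 2, 5, 3]) = 1111111111101101111101110 (25 bits)


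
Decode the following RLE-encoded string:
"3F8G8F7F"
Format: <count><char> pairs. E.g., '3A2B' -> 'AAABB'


Expanding each <count><char> pair:
  3F -> 'FFF'
  8G -> 'GGGGGGGG'
  8F -> 'FFFFFFFF'
  7F -> 'FFFFFFF'

Decoded = FFFGGGGGGGGFFFFFFFFFFFFFFF


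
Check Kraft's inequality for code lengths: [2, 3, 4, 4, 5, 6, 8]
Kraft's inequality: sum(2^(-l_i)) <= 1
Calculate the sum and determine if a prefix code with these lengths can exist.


Sum = 2^(-2) + 2^(-3) + 2^(-4) + 2^(-4) + 2^(-5) + 2^(-6) + 2^(-8)
    = 0.25 + 0.125 + 0.0625 + 0.0625 + 0.03125 + 0.015625 + 0.00390625
    = 141/256 = 0.55078125
Since 0.55078125 <= 1, Kraft's inequality IS satisfied.
A prefix code with these lengths CAN exist.

Kraft sum = 0.55078125. Satisfied.


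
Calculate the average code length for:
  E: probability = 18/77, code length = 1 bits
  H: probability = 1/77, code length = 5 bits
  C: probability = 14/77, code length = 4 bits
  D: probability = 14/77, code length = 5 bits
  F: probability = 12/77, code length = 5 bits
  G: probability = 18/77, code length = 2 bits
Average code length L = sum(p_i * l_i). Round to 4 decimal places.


Weighted contributions p_i * l_i:
  E: (18/77) * 1 = 18/77
  H: (1/77) * 5 = 5/77
  C: (14/77) * 4 = 56/77
  D: (14/77) * 5 = 70/77
  F: (12/77) * 5 = 60/77
  G: (18/77) * 2 = 36/77
Sum = (18 + 5 + 56 + 70 + 60 + 36)/77 = 245/77

L = 245/77 = 3.1818 bits/symbol


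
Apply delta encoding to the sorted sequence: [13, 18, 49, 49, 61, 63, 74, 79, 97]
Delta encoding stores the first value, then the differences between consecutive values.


First value: 13
Deltas:
  18 - 13 = 5
  49 - 18 = 31
  49 - 49 = 0
  61 - 49 = 12
  63 - 61 = 2
  74 - 63 = 11
  79 - 74 = 5
  97 - 79 = 18


Delta encoded: [13, 5, 31, 0, 12, 2, 11, 5, 18]


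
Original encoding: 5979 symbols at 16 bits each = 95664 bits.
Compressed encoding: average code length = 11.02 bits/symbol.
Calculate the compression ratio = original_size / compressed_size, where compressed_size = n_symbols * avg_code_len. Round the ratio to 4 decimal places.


original_size = n_symbols * orig_bits = 5979 * 16 = 95664 bits
compressed_size = n_symbols * avg_code_len = 5979 * 11.02 = 65888.58 bits
ratio = original_size / compressed_size = 95664 / 65888.58 = 1.4519

Compression ratio = 1.4519


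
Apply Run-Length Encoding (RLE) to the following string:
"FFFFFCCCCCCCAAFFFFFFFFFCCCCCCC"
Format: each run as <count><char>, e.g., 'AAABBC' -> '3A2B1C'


Scanning runs left to right:
  i=0: run of 'F' x 5 -> '5F'
  i=5: run of 'C' x 7 -> '7C'
  i=12: run of 'A' x 2 -> '2A'
  i=14: run of 'F' x 9 -> '9F'
  i=23: run of 'C' x 7 -> '7C'

RLE = 5F7C2A9F7C


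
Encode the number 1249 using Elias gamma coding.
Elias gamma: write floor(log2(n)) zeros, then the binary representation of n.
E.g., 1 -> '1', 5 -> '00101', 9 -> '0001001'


num_bits = floor(log2(1249)) + 1 = 11
leading_zeros = num_bits - 1 = 10
binary(1249) = 10011100001

Elias gamma(1249) = '0000000000' + '10011100001' = 000000000010011100001 (21 bits)


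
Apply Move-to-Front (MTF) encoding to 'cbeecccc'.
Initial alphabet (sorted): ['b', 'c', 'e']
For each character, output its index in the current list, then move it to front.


MTF encoding:
'c': index 1 in ['b', 'c', 'e'] -> ['c', 'b', 'e']
'b': index 1 in ['c', 'b', 'e'] -> ['b', 'c', 'e']
'e': index 2 in ['b', 'c', 'e'] -> ['e', 'b', 'c']
'e': index 0 in ['e', 'b', 'c'] -> ['e', 'b', 'c']
'c': index 2 in ['e', 'b', 'c'] -> ['c', 'e', 'b']
'c': index 0 in ['c', 'e', 'b'] -> ['c', 'e', 'b']
'c': index 0 in ['c', 'e', 'b'] -> ['c', 'e', 'b']
'c': index 0 in ['c', 'e', 'b'] -> ['c', 'e', 'b']


Output: [1, 1, 2, 0, 2, 0, 0, 0]


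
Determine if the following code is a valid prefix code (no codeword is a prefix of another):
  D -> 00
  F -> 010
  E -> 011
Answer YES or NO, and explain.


Checking each pair (does one codeword prefix another?):
  D='00' vs F='010': no prefix
  D='00' vs E='011': no prefix
  F='010' vs D='00': no prefix
  F='010' vs E='011': no prefix
  E='011' vs D='00': no prefix
  E='011' vs F='010': no prefix
No violation found over all pairs.

YES -- this is a valid prefix code. No codeword is a prefix of any other codeword.


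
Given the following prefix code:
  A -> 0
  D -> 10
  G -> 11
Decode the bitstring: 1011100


Decoding step by step:
Bits 10 -> D
Bits 11 -> G
Bits 10 -> D
Bits 0 -> A


Decoded message: DGDA


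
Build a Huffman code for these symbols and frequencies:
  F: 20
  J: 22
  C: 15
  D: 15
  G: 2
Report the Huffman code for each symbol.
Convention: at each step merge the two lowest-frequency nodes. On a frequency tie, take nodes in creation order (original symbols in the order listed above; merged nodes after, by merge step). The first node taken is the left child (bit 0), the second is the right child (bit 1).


Huffman tree construction:
Step 1: Merge G(2) + C(15) = 17
Step 2: Merge D(15) + (G+C)(17) = 32
Step 3: Merge F(20) + J(22) = 42
Step 4: Merge (D+(G+C))(32) + (F+J)(42) = 74
Read each symbol's code off the tree from the root (left child = 0, right child = 1).

Codes:
  F: 10 (length 2)
  J: 11 (length 2)
  C: 011 (length 3)
  D: 00 (length 2)
  G: 010 (length 3)
Average code length: 165/74 = 2.2297 bits/symbol


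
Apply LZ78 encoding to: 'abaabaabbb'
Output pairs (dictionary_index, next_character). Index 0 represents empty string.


LZ78 encoding steps:
Dictionary: {0: ''}
Step 1: w='' (idx 0), next='a' -> output (0, 'a'), add 'a' as idx 1
Step 2: w='' (idx 0), next='b' -> output (0, 'b'), add 'b' as idx 2
Step 3: w='a' (idx 1), next='a' -> output (1, 'a'), add 'aa' as idx 3
Step 4: w='b' (idx 2), next='a' -> output (2, 'a'), add 'ba' as idx 4
Step 5: w='a' (idx 1), next='b' -> output (1, 'b'), add 'ab' as idx 5
Step 6: w='b' (idx 2), next='b' -> output (2, 'b'), add 'bb' as idx 6


Encoded: [(0, 'a'), (0, 'b'), (1, 'a'), (2, 'a'), (1, 'b'), (2, 'b')]


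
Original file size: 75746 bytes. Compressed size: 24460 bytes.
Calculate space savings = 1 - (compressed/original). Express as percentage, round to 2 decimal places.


ratio = compressed/original = 24460/75746 = 0.322921
savings = 1 - ratio = 1 - 0.322921 = 0.677079
as a percentage: 0.677079 * 100 = 67.71%

Space savings = 1 - 24460/75746 = 67.71%


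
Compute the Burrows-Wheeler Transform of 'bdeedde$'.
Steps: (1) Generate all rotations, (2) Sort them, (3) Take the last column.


Rotations (sorted):
  0: $bdeedde -> last char: e
  1: bdeedde$ -> last char: $
  2: dde$bdee -> last char: e
  3: de$bdeed -> last char: d
  4: deedde$b -> last char: b
  5: e$bdeedd -> last char: d
  6: edde$bde -> last char: e
  7: eedde$bd -> last char: d


BWT = e$edbded


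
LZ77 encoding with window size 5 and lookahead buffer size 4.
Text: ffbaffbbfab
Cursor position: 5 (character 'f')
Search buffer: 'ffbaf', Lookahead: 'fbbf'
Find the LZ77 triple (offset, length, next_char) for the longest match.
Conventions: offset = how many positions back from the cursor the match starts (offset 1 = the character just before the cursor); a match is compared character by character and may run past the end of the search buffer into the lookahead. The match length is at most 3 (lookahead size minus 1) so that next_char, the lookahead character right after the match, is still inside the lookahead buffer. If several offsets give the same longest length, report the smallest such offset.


Try each offset into the search buffer:
  offset=1 (pos 4, char 'f'): match length 1
  offset=2 (pos 3, char 'a'): match length 0
  offset=3 (pos 2, char 'b'): match length 0
  offset=4 (pos 1, char 'f'): match length 2
  offset=5 (pos 0, char 'f'): match length 1
Longest match has length 2 at offset 4.
next_char = character at position 5 + 2 = 7 -> 'b'

Best match: offset=4, length=2 (matching 'fb' starting at position 1)
LZ77 triple: (4, 2, 'b')


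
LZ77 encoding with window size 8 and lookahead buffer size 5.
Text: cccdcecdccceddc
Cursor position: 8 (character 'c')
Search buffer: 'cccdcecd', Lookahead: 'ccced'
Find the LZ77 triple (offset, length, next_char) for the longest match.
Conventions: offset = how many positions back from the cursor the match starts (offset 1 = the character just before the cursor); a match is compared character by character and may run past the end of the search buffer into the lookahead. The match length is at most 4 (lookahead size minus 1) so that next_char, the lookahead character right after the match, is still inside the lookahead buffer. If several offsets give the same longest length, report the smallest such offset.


Try each offset into the search buffer:
  offset=1 (pos 7, char 'd'): match length 0
  offset=2 (pos 6, char 'c'): match length 1
  offset=3 (pos 5, char 'e'): match length 0
  offset=4 (pos 4, char 'c'): match length 1
  offset=5 (pos 3, char 'd'): match length 0
  offset=6 (pos 2, char 'c'): match length 1
  offset=7 (pos 1, char 'c'): match length 2
  offset=8 (pos 0, char 'c'): match length 3
Longest match has length 3 at offset 8.
next_char = character at position 8 + 3 = 11 -> 'e'

Best match: offset=8, length=3 (matching 'ccc' starting at position 0)
LZ77 triple: (8, 3, 'e')


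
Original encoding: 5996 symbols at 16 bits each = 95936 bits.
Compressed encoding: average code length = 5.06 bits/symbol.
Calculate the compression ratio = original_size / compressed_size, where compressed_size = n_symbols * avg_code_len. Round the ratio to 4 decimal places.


original_size = n_symbols * orig_bits = 5996 * 16 = 95936 bits
compressed_size = n_symbols * avg_code_len = 5996 * 5.06 = 30339.76 bits
ratio = original_size / compressed_size = 95936 / 30339.76 = 3.1621

Compression ratio = 3.1621


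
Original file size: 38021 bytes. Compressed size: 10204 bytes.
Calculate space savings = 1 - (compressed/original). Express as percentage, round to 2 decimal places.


ratio = compressed/original = 10204/38021 = 0.268378
savings = 1 - ratio = 1 - 0.268378 = 0.731622
as a percentage: 0.731622 * 100 = 73.16%

Space savings = 1 - 10204/38021 = 73.16%


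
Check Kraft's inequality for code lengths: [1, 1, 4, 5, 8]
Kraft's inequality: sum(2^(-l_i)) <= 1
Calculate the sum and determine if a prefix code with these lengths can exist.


Sum = 2^(-1) + 2^(-1) + 2^(-4) + 2^(-5) + 2^(-8)
    = 0.5 + 0.5 + 0.0625 + 0.03125 + 0.00390625
    = 281/256 = 1.09765625
Since 1.09765625 > 1, Kraft's inequality is NOT satisfied.
A prefix code with these lengths CANNOT exist.

Kraft sum = 1.09765625. Not satisfied.


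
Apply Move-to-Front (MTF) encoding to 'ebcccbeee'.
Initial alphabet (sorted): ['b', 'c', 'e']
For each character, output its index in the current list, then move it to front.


MTF encoding:
'e': index 2 in ['b', 'c', 'e'] -> ['e', 'b', 'c']
'b': index 1 in ['e', 'b', 'c'] -> ['b', 'e', 'c']
'c': index 2 in ['b', 'e', 'c'] -> ['c', 'b', 'e']
'c': index 0 in ['c', 'b', 'e'] -> ['c', 'b', 'e']
'c': index 0 in ['c', 'b', 'e'] -> ['c', 'b', 'e']
'b': index 1 in ['c', 'b', 'e'] -> ['b', 'c', 'e']
'e': index 2 in ['b', 'c', 'e'] -> ['e', 'b', 'c']
'e': index 0 in ['e', 'b', 'c'] -> ['e', 'b', 'c']
'e': index 0 in ['e', 'b', 'c'] -> ['e', 'b', 'c']


Output: [2, 1, 2, 0, 0, 1, 2, 0, 0]


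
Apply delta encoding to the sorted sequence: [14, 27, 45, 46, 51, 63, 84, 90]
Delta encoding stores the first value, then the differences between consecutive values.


First value: 14
Deltas:
  27 - 14 = 13
  45 - 27 = 18
  46 - 45 = 1
  51 - 46 = 5
  63 - 51 = 12
  84 - 63 = 21
  90 - 84 = 6


Delta encoded: [14, 13, 18, 1, 5, 12, 21, 6]


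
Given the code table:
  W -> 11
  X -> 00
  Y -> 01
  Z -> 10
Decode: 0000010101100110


Decoding:
00 -> X
00 -> X
01 -> Y
01 -> Y
01 -> Y
10 -> Z
01 -> Y
10 -> Z


Result: XXYYYZYZ


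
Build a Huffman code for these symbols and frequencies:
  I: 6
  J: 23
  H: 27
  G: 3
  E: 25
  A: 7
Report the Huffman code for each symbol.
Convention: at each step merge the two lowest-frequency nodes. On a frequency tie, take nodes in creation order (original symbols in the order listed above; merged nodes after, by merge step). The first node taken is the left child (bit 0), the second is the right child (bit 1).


Huffman tree construction:
Step 1: Merge G(3) + I(6) = 9
Step 2: Merge A(7) + (G+I)(9) = 16
Step 3: Merge (A+(G+I))(16) + J(23) = 39
Step 4: Merge E(25) + H(27) = 52
Step 5: Merge ((A+(G+I))+J)(39) + (E+H)(52) = 91
Read each symbol's code off the tree from the root (left child = 0, right child = 1).

Codes:
  I: 0011 (length 4)
  J: 01 (length 2)
  H: 11 (length 2)
  G: 0010 (length 4)
  E: 10 (length 2)
  A: 000 (length 3)
Average code length: 207/91 = 2.2747 bits/symbol


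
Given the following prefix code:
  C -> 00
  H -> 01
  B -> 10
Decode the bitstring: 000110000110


Decoding step by step:
Bits 00 -> C
Bits 01 -> H
Bits 10 -> B
Bits 00 -> C
Bits 01 -> H
Bits 10 -> B


Decoded message: CHBCHB


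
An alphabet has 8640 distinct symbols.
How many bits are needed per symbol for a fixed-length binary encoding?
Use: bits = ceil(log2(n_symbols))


log2(8640) = 13.0768
Bracket: 2^13 = 8192 < 8640 <= 2^14 = 16384
So ceil(log2(8640)) = 14

bits = ceil(log2(8640)) = ceil(13.0768) = 14 bits


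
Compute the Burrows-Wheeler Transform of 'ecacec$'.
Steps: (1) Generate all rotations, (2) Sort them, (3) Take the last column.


Rotations (sorted):
  0: $ecacec -> last char: c
  1: acec$ec -> last char: c
  2: c$ecace -> last char: e
  3: cacec$e -> last char: e
  4: cec$eca -> last char: a
  5: ec$ecac -> last char: c
  6: ecacec$ -> last char: $


BWT = cceeac$


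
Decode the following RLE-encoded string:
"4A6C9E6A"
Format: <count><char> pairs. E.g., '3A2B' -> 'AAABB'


Expanding each <count><char> pair:
  4A -> 'AAAA'
  6C -> 'CCCCCC'
  9E -> 'EEEEEEEEE'
  6A -> 'AAAAAA'

Decoded = AAAACCCCCCEEEEEEEEEAAAAAA


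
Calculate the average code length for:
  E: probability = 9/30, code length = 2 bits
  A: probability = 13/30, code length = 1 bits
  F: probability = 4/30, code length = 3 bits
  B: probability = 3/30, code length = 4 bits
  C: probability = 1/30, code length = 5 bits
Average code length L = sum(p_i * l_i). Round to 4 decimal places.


Weighted contributions p_i * l_i:
  E: (9/30) * 2 = 18/30
  A: (13/30) * 1 = 13/30
  F: (4/30) * 3 = 12/30
  B: (3/30) * 4 = 12/30
  C: (1/30) * 5 = 5/30
Sum = (18 + 13 + 12 + 12 + 5)/30 = 60/30

L = 60/30 = 2.0000 bits/symbol


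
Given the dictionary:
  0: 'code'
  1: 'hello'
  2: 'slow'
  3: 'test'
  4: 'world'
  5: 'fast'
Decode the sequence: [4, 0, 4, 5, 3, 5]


Look up each index in the dictionary:
  4 -> 'world'
  0 -> 'code'
  4 -> 'world'
  5 -> 'fast'
  3 -> 'test'
  5 -> 'fast'

Decoded: "world code world fast test fast"


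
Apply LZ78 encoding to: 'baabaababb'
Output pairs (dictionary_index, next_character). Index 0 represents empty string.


LZ78 encoding steps:
Dictionary: {0: ''}
Step 1: w='' (idx 0), next='b' -> output (0, 'b'), add 'b' as idx 1
Step 2: w='' (idx 0), next='a' -> output (0, 'a'), add 'a' as idx 2
Step 3: w='a' (idx 2), next='b' -> output (2, 'b'), add 'ab' as idx 3
Step 4: w='a' (idx 2), next='a' -> output (2, 'a'), add 'aa' as idx 4
Step 5: w='b' (idx 1), next='a' -> output (1, 'a'), add 'ba' as idx 5
Step 6: w='b' (idx 1), next='b' -> output (1, 'b'), add 'bb' as idx 6


Encoded: [(0, 'b'), (0, 'a'), (2, 'b'), (2, 'a'), (1, 'a'), (1, 'b')]


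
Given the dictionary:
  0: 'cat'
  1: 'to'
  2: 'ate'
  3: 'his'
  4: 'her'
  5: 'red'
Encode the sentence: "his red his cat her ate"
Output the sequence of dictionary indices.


Look up each word in the dictionary:
  'his' -> 3
  'red' -> 5
  'his' -> 3
  'cat' -> 0
  'her' -> 4
  'ate' -> 2

Encoded: [3, 5, 3, 0, 4, 2]


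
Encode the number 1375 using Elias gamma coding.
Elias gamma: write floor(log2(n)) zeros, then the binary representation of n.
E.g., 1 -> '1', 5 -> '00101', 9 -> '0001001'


num_bits = floor(log2(1375)) + 1 = 11
leading_zeros = num_bits - 1 = 10
binary(1375) = 10101011111

Elias gamma(1375) = '0000000000' + '10101011111' = 000000000010101011111 (21 bits)


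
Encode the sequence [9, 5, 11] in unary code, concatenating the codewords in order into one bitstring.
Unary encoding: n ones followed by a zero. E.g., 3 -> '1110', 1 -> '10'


Encode each number as n ones followed by a terminating 0:
  9 -> 1111111110 (10 bits)
  5 -> 111110 (6 bits)
  11 -> 111111111110 (12 bits)
Total length = 10 + 6 + 12 = 28 bits.

Unary([9, 5, 11]) = 1111111110111110111111111110 (28 bits)


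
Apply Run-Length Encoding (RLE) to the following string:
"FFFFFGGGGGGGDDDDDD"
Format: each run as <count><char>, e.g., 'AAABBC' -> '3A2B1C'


Scanning runs left to right:
  i=0: run of 'F' x 5 -> '5F'
  i=5: run of 'G' x 7 -> '7G'
  i=12: run of 'D' x 6 -> '6D'

RLE = 5F7G6D


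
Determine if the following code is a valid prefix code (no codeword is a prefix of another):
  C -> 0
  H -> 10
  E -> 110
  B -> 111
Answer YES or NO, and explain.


Checking each pair (does one codeword prefix another?):
  C='0' vs H='10': no prefix
  C='0' vs E='110': no prefix
  C='0' vs B='111': no prefix
  H='10' vs C='0': no prefix
  H='10' vs E='110': no prefix
  H='10' vs B='111': no prefix
  E='110' vs C='0': no prefix
  E='110' vs H='10': no prefix
  E='110' vs B='111': no prefix
  B='111' vs C='0': no prefix
  B='111' vs H='10': no prefix
  B='111' vs E='110': no prefix
No violation found over all pairs.

YES -- this is a valid prefix code. No codeword is a prefix of any other codeword.


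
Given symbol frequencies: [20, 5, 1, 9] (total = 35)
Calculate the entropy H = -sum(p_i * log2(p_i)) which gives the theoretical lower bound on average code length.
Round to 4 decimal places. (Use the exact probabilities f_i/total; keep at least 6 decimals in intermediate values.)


Per-symbol terms -p_i * log2(p_i) with p_i = f_i/35:
  p = 20/35 = 0.571429: log2(p) = -0.807355, -p*log2(p) = 0.461346
  p = 5/35 = 0.142857: log2(p) = -2.807355, -p*log2(p) = 0.401051
  p = 1/35 = 0.028571: log2(p) = -5.129283, -p*log2(p) = 0.146551
  p = 9/35 = 0.257143: log2(p) = -1.959358, -p*log2(p) = 0.503835
H = 0.461346 + 0.401051 + 0.146551 + 0.503835 = 1.512783

H = 1.5128 bits/symbol


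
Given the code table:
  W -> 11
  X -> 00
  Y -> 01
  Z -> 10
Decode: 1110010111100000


Decoding:
11 -> W
10 -> Z
01 -> Y
01 -> Y
11 -> W
10 -> Z
00 -> X
00 -> X


Result: WZYYWZXX


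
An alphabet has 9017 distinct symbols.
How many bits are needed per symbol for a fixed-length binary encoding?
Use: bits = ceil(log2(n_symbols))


log2(9017) = 13.1384
Bracket: 2^13 = 8192 < 9017 <= 2^14 = 16384
So ceil(log2(9017)) = 14

bits = ceil(log2(9017)) = ceil(13.1384) = 14 bits


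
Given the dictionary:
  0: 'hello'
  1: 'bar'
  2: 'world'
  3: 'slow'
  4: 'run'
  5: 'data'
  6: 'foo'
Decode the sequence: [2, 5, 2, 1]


Look up each index in the dictionary:
  2 -> 'world'
  5 -> 'data'
  2 -> 'world'
  1 -> 'bar'

Decoded: "world data world bar"


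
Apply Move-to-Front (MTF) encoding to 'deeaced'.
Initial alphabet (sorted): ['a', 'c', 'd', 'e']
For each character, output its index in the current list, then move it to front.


MTF encoding:
'd': index 2 in ['a', 'c', 'd', 'e'] -> ['d', 'a', 'c', 'e']
'e': index 3 in ['d', 'a', 'c', 'e'] -> ['e', 'd', 'a', 'c']
'e': index 0 in ['e', 'd', 'a', 'c'] -> ['e', 'd', 'a', 'c']
'a': index 2 in ['e', 'd', 'a', 'c'] -> ['a', 'e', 'd', 'c']
'c': index 3 in ['a', 'e', 'd', 'c'] -> ['c', 'a', 'e', 'd']
'e': index 2 in ['c', 'a', 'e', 'd'] -> ['e', 'c', 'a', 'd']
'd': index 3 in ['e', 'c', 'a', 'd'] -> ['d', 'e', 'c', 'a']


Output: [2, 3, 0, 2, 3, 2, 3]


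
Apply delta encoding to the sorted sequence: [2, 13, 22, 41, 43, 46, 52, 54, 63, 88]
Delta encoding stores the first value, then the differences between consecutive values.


First value: 2
Deltas:
  13 - 2 = 11
  22 - 13 = 9
  41 - 22 = 19
  43 - 41 = 2
  46 - 43 = 3
  52 - 46 = 6
  54 - 52 = 2
  63 - 54 = 9
  88 - 63 = 25


Delta encoded: [2, 11, 9, 19, 2, 3, 6, 2, 9, 25]


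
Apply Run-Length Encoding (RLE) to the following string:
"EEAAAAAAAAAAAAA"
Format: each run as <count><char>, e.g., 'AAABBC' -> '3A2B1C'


Scanning runs left to right:
  i=0: run of 'E' x 2 -> '2E'
  i=2: run of 'A' x 13 -> '13A'

RLE = 2E13A


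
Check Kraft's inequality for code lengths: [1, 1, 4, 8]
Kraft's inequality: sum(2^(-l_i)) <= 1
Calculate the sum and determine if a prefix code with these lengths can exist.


Sum = 2^(-1) + 2^(-1) + 2^(-4) + 2^(-8)
    = 0.5 + 0.5 + 0.0625 + 0.00390625
    = 273/256 = 1.06640625
Since 1.06640625 > 1, Kraft's inequality is NOT satisfied.
A prefix code with these lengths CANNOT exist.

Kraft sum = 1.06640625. Not satisfied.


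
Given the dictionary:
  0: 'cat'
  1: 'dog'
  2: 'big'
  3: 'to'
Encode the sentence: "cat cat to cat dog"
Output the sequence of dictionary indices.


Look up each word in the dictionary:
  'cat' -> 0
  'cat' -> 0
  'to' -> 3
  'cat' -> 0
  'dog' -> 1

Encoded: [0, 0, 3, 0, 1]


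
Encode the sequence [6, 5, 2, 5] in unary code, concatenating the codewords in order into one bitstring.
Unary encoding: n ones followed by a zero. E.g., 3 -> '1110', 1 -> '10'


Encode each number as n ones followed by a terminating 0:
  6 -> 1111110 (7 bits)
  5 -> 111110 (6 bits)
  2 -> 110 (3 bits)
  5 -> 111110 (6 bits)
Total length = 7 + 6 + 3 + 6 = 22 bits.

Unary([6, 5, 2, 5]) = 1111110111110110111110 (22 bits)


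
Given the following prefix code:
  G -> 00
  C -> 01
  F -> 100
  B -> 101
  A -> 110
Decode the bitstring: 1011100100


Decoding step by step:
Bits 101 -> B
Bits 110 -> A
Bits 01 -> C
Bits 00 -> G


Decoded message: BACG


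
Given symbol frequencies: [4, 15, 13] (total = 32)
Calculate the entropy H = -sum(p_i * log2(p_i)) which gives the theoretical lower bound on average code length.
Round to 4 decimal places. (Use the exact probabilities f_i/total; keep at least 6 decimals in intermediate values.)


Per-symbol terms -p_i * log2(p_i) with p_i = f_i/32:
  p = 4/32 = 0.125000: log2(p) = -3.000000, -p*log2(p) = 0.375000
  p = 15/32 = 0.468750: log2(p) = -1.093109, -p*log2(p) = 0.512395
  p = 13/32 = 0.406250: log2(p) = -1.299560, -p*log2(p) = 0.527946
H = 0.375000 + 0.512395 + 0.527946 = 1.415341

H = 1.4153 bits/symbol


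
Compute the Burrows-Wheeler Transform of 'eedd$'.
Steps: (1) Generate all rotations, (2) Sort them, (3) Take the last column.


Rotations (sorted):
  0: $eedd -> last char: d
  1: d$eed -> last char: d
  2: dd$ee -> last char: e
  3: edd$e -> last char: e
  4: eedd$ -> last char: $


BWT = ddee$


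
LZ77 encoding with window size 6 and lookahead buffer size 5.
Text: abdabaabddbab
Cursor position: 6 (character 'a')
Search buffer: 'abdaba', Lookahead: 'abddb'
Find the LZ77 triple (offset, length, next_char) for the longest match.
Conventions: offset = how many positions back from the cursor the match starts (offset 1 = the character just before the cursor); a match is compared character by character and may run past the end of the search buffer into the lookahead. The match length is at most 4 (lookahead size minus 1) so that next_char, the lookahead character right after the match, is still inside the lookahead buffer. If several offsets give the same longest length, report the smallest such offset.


Try each offset into the search buffer:
  offset=1 (pos 5, char 'a'): match length 1
  offset=2 (pos 4, char 'b'): match length 0
  offset=3 (pos 3, char 'a'): match length 2
  offset=4 (pos 2, char 'd'): match length 0
  offset=5 (pos 1, char 'b'): match length 0
  offset=6 (pos 0, char 'a'): match length 3
Longest match has length 3 at offset 6.
next_char = character at position 6 + 3 = 9 -> 'd'

Best match: offset=6, length=3 (matching 'abd' starting at position 0)
LZ77 triple: (6, 3, 'd')


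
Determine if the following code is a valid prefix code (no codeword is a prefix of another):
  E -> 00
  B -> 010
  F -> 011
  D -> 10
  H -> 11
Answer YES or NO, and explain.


Checking each pair (does one codeword prefix another?):
  E='00' vs B='010': no prefix
  E='00' vs F='011': no prefix
  E='00' vs D='10': no prefix
  E='00' vs H='11': no prefix
  B='010' vs E='00': no prefix
  B='010' vs F='011': no prefix
  B='010' vs D='10': no prefix
  B='010' vs H='11': no prefix
  F='011' vs E='00': no prefix
  F='011' vs B='010': no prefix
  F='011' vs D='10': no prefix
  F='011' vs H='11': no prefix
  D='10' vs E='00': no prefix
  D='10' vs B='010': no prefix
  D='10' vs F='011': no prefix
  D='10' vs H='11': no prefix
  H='11' vs E='00': no prefix
  H='11' vs B='010': no prefix
  H='11' vs F='011': no prefix
  H='11' vs D='10': no prefix
No violation found over all pairs.

YES -- this is a valid prefix code. No codeword is a prefix of any other codeword.


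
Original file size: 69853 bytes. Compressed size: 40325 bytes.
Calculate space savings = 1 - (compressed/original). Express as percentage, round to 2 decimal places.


ratio = compressed/original = 40325/69853 = 0.577284
savings = 1 - ratio = 1 - 0.577284 = 0.422716
as a percentage: 0.422716 * 100 = 42.27%

Space savings = 1 - 40325/69853 = 42.27%


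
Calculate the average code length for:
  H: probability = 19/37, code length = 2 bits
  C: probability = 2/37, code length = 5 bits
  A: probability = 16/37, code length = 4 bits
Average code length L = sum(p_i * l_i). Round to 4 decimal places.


Weighted contributions p_i * l_i:
  H: (19/37) * 2 = 38/37
  C: (2/37) * 5 = 10/37
  A: (16/37) * 4 = 64/37
Sum = (38 + 10 + 64)/37 = 112/37

L = 112/37 = 3.0270 bits/symbol


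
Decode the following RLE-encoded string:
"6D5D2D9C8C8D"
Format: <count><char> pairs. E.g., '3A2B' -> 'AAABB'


Expanding each <count><char> pair:
  6D -> 'DDDDDD'
  5D -> 'DDDDD'
  2D -> 'DD'
  9C -> 'CCCCCCCCC'
  8C -> 'CCCCCCCC'
  8D -> 'DDDDDDDD'

Decoded = DDDDDDDDDDDDDCCCCCCCCCCCCCCCCCDDDDDDDD


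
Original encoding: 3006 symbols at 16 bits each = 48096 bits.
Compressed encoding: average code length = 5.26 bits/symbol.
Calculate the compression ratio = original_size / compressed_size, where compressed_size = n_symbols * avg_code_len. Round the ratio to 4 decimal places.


original_size = n_symbols * orig_bits = 3006 * 16 = 48096 bits
compressed_size = n_symbols * avg_code_len = 3006 * 5.26 = 15811.56 bits
ratio = original_size / compressed_size = 48096 / 15811.56 = 3.0418

Compression ratio = 3.0418


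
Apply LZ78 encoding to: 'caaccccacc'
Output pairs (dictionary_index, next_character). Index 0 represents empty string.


LZ78 encoding steps:
Dictionary: {0: ''}
Step 1: w='' (idx 0), next='c' -> output (0, 'c'), add 'c' as idx 1
Step 2: w='' (idx 0), next='a' -> output (0, 'a'), add 'a' as idx 2
Step 3: w='a' (idx 2), next='c' -> output (2, 'c'), add 'ac' as idx 3
Step 4: w='c' (idx 1), next='c' -> output (1, 'c'), add 'cc' as idx 4
Step 5: w='c' (idx 1), next='a' -> output (1, 'a'), add 'ca' as idx 5
Step 6: w='cc' (idx 4), end of input -> output (4, '')


Encoded: [(0, 'c'), (0, 'a'), (2, 'c'), (1, 'c'), (1, 'a'), (4, '')]


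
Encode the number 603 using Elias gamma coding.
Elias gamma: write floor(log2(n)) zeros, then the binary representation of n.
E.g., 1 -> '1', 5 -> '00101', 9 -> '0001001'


num_bits = floor(log2(603)) + 1 = 10
leading_zeros = num_bits - 1 = 9
binary(603) = 1001011011

Elias gamma(603) = '000000000' + '1001011011' = 0000000001001011011 (19 bits)


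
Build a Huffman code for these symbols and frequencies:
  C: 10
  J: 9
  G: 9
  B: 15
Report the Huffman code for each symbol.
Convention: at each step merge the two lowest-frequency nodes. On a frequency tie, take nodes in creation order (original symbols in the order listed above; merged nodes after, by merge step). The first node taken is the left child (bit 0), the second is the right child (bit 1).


Huffman tree construction:
Step 1: Merge J(9) + G(9) = 18
Step 2: Merge C(10) + B(15) = 25
Step 3: Merge (J+G)(18) + (C+B)(25) = 43
Read each symbol's code off the tree from the root (left child = 0, right child = 1).

Codes:
  C: 10 (length 2)
  J: 00 (length 2)
  G: 01 (length 2)
  B: 11 (length 2)
Average code length: 86/43 = 2.0000 bits/symbol


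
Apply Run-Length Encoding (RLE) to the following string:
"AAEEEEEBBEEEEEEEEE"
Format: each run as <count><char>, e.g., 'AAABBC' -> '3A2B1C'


Scanning runs left to right:
  i=0: run of 'A' x 2 -> '2A'
  i=2: run of 'E' x 5 -> '5E'
  i=7: run of 'B' x 2 -> '2B'
  i=9: run of 'E' x 9 -> '9E'

RLE = 2A5E2B9E


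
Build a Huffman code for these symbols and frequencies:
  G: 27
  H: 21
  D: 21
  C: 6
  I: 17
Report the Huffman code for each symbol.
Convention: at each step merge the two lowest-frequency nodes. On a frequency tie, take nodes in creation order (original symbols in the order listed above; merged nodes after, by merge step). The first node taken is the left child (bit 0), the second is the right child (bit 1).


Huffman tree construction:
Step 1: Merge C(6) + I(17) = 23
Step 2: Merge H(21) + D(21) = 42
Step 3: Merge (C+I)(23) + G(27) = 50
Step 4: Merge (H+D)(42) + ((C+I)+G)(50) = 92
Read each symbol's code off the tree from the root (left child = 0, right child = 1).

Codes:
  G: 11 (length 2)
  H: 00 (length 2)
  D: 01 (length 2)
  C: 100 (length 3)
  I: 101 (length 3)
Average code length: 207/92 = 2.2500 bits/symbol
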